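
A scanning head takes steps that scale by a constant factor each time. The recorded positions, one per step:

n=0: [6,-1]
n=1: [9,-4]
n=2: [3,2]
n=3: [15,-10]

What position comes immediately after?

Step-to-step displacements: [+3,-3], [-6,+6], [+12,-12]; each is -2× the previous.
step 4: [15,-10] + [-24,+24] → [-9,14]

[-9,14]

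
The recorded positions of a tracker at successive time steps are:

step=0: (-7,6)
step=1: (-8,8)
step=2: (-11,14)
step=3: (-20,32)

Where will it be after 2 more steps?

(-128,248)

Consecutive displacements (-1,+2), (-3,+6), (-9,+18) scale by a factor of 3 each step.
step 4: (-20,32) + (-27,+54) → (-47,86)
step 5: (-47,86) + (-81,+162) → (-128,248)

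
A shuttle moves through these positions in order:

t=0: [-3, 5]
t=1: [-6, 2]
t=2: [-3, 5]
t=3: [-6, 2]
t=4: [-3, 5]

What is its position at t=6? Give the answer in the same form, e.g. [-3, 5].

Consecutive displacements [-3, -3], [+3, +3], [-3, -3], [+3, +3] scale by a factor of -1 each step.
step 5: [-3, 5] + [-3, -3] → [-6, 2]
step 6: [-6, 2] + [+3, +3] → [-3, 5]

[-3, 5]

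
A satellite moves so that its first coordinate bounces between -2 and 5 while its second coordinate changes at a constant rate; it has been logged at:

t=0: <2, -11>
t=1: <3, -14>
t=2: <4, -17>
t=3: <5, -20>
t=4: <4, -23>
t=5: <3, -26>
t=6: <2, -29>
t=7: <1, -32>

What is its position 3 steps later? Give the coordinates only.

<-2, -41>

The first coordinate reflects between -2 and 5, moving 1 per step.
  step 8: 1 → 0
  step 9: 0 → -1
  step 10: -1 → -2
The second coordinate changes by -3 each step: at step 10 it is -41.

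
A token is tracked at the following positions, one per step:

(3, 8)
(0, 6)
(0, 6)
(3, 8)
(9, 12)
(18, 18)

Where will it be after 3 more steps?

First differences are (-3, -2), (+0, +0), (+3, +2), (+6, +4), (+9, +6); their common second difference is (+3, +2) (constant acceleration).
step 6: (18, 18) + (+12, +8) → (30, 26)
step 7: (30, 26) + (+15, +10) → (45, 36)
step 8: (45, 36) + (+18, +12) → (63, 48)

(63, 48)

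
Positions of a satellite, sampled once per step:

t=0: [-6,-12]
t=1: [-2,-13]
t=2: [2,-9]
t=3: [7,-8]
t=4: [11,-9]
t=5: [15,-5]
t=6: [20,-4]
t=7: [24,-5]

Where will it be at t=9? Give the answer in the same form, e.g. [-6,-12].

[33,0]

The moves between consecutive positions are [+4,-1], [+4,+4], [+5,+1], [+4,-1], [+4,+4], [+5,+1], [+4,-1]; they repeat the 3-cycle [[+4,-1], [+4,+4], [+5,+1]].
step 8: apply [+4,+4] → [28,-1]
step 9: apply [+5,+1] → [33,0]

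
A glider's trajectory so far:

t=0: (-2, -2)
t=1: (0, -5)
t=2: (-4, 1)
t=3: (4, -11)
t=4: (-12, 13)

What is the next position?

The jumps are (+2, -3), (-4, +6), (+8, -12), (-16, +24) — a geometric progression with ratio -2.
step 5: (-12, 13) + (+32, -48) → (20, -35)

(20, -35)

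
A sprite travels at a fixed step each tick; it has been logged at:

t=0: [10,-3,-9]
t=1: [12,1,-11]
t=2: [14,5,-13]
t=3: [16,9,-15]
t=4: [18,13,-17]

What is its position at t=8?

Constant displacement of [+2,+4,-2] per step.
step 5: [18,13,-17] + [+2,+4,-2] → [20,17,-19]
step 6: [20,17,-19] + [+2,+4,-2] → [22,21,-21]
step 7: [22,21,-21] + [+2,+4,-2] → [24,25,-23]
step 8: [24,25,-23] + [+2,+4,-2] → [26,29,-25]

[26,29,-25]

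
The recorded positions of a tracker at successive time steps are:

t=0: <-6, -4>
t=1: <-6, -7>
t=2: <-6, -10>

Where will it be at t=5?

<-6, -19>

Constant displacement of <+0, -3> per step.
step 3: <-6, -10> + <+0, -3> → <-6, -13>
step 4: <-6, -13> + <+0, -3> → <-6, -16>
step 5: <-6, -16> + <+0, -3> → <-6, -19>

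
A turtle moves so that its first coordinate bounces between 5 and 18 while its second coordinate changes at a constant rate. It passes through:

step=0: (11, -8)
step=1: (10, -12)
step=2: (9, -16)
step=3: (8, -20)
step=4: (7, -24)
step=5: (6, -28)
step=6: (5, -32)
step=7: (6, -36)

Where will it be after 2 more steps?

The first coordinate travels 1 per step and bounces off the walls at 5 and 18.
  step 8: 6 → 7
  step 9: 7 → 8
The second coordinate changes by -4 each step: at step 9 it is -44.

(8, -44)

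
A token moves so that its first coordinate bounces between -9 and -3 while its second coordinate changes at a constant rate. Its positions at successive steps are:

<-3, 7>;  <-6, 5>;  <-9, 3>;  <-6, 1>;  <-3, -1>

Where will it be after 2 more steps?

<-9, -5>

The first coordinate reflects between -9 and -3, moving 3 per step.
  step 5: -3 → -6
  step 6: -6 → -9
The second coordinate changes by -2 each step: at step 6 it is -5.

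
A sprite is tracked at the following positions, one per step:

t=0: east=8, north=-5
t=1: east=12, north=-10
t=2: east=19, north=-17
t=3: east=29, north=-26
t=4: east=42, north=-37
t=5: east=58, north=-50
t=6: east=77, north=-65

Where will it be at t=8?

Taking differences between consecutive positions: (+4, -5), (+7, -7), (+10, -9), (+13, -11), (+16, -13), (+19, -15). These grow by (+3, -2) each step.
step 7: east=77, north=-65 + (+22, -17) → east=99, north=-82
step 8: east=99, north=-82 + (+25, -19) → east=124, north=-101

east=124, north=-101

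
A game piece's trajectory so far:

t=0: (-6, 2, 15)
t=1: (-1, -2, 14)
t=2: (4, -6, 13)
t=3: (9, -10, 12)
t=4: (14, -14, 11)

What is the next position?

(19, -18, 10)

The position changes by (+5, -4, -1) every step.
step 5: (14, -14, 11) + (+5, -4, -1) → (19, -18, 10)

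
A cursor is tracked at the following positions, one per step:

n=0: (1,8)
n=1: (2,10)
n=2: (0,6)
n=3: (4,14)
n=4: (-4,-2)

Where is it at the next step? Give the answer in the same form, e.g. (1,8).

(12,30)

Consecutive displacements (+1,+2), (-2,-4), (+4,+8), (-8,-16) scale by a factor of -2 each step.
step 5: (-4,-2) + (+16,+32) → (12,30)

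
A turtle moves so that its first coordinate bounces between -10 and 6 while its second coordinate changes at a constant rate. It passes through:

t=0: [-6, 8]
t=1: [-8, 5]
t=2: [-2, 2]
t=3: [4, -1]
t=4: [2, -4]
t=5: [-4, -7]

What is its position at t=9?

The first coordinate reflects between -10 and 6, moving 6 per step.
  step 6: -4 → -10
  step 7: -10 → -4
  step 8: -4 → 2
  step 9: 2 → 4
The second coordinate changes by -3 each step: at step 9 it is -19.

[4, -19]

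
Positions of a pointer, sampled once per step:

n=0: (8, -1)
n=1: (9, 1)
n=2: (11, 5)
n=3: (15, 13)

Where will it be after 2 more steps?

(39, 61)

Step-to-step displacements: (+1, +2), (+2, +4), (+4, +8); each is 2× the previous.
step 4: (15, 13) + (+8, +16) → (23, 29)
step 5: (23, 29) + (+16, +32) → (39, 61)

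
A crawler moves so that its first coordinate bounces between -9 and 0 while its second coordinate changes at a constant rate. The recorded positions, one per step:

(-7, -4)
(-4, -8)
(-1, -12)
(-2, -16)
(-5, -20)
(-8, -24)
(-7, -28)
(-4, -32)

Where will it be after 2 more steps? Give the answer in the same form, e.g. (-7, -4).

The first coordinate reflects between -9 and 0, moving 3 per step.
  step 8: -4 → -1
  step 9: -1 → -2
The second coordinate changes by -4 each step: at step 9 it is -40.

(-2, -40)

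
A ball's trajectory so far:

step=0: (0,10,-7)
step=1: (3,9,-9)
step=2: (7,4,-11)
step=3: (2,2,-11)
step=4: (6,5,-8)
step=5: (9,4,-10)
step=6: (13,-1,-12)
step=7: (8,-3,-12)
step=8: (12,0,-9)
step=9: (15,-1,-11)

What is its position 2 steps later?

Differencing gives (+3,-1,-2), (+4,-5,-2), (-5,-2,+0), (+4,+3,+3), (+3,-1,-2), (+4,-5,-2), (-5,-2,+0), (+4,+3,+3), (+3,-1,-2). This is the pattern (+3,-1,-2), (+4,-5,-2), (-5,-2,+0), (+4,+3,+3) repeated.
step 10: apply (+4,-5,-2) → (19,-6,-13)
step 11: apply (-5,-2,+0) → (14,-8,-13)

(14,-8,-13)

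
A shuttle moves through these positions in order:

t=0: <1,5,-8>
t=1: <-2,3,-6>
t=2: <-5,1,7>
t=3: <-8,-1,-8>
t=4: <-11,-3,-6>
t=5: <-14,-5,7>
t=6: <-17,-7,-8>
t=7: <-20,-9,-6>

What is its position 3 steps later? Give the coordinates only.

The first coordinate changes by -3 each step, so at step 10 it is 1 + 10·(-3) = -29.
The second coordinate changes by -2 each step, so at step 10 it is 5 + 10·(-2) = -15.
The third coordinate repeats the cycle [-8, -6, 7] with period 3; step 10 mod 3 = 1, giving -6.

<-29,-15,-6>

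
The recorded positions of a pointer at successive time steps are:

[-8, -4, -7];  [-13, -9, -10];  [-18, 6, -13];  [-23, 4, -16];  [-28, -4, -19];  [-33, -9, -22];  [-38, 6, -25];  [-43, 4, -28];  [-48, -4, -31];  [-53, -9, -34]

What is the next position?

[-58, 6, -37]

The first coordinate changes by -5 each step, so at step 10 it is -8 + 10·(-5) = -58.
The second coordinate repeats the cycle [-4, -9, 6, 4] with period 4; step 10 mod 4 = 2, giving 6.
The third coordinate changes by -3 each step, so at step 10 it is -7 + 10·(-3) = -37.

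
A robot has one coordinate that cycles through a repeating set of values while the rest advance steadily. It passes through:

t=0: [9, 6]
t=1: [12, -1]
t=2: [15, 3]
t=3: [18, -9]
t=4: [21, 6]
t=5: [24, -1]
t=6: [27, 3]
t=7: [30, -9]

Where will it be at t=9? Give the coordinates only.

[36, -1]

The first coordinate changes by +3 each step, so at step 9 it is 9 + 9·(3) = 36.
The second coordinate repeats the cycle [6, -1, 3, -9] with period 4; step 9 mod 4 = 1, giving -1.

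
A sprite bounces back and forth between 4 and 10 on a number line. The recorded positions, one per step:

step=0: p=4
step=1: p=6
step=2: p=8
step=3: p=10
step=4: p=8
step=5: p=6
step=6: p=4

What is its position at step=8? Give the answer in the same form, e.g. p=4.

p=8

The value travels 2 per step and bounces off the walls at 4 and 10.
  step 7: 4 → 6
  step 8: 6 → 8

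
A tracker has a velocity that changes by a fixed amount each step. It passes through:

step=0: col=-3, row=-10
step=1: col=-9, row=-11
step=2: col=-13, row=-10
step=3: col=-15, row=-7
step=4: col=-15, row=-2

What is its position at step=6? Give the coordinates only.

col=-9, row=14

First differences are (-6, -1), (-4, +1), (-2, +3), (+0, +5); their common second difference is (+2, +2) (constant acceleration).
step 5: col=-15, row=-2 + (+2, +7) → col=-13, row=5
step 6: col=-13, row=5 + (+4, +9) → col=-9, row=14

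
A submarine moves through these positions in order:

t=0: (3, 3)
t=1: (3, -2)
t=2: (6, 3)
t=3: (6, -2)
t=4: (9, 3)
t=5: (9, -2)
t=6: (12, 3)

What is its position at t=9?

Step-to-step displacements: (+0, -5), (+3, +5), (+0, -5), (+3, +5), (+0, -5), (+3, +5) — a repeating cycle of length 2.
step 7: apply (+0, -5) → (12, -2)
step 8: apply (+3, +5) → (15, 3)
step 9: apply (+0, -5) → (15, -2)

(15, -2)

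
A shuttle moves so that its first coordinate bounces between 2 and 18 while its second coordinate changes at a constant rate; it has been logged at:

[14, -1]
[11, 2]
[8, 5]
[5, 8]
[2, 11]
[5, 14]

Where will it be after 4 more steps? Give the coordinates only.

[17, 26]

The first coordinate travels 3 per step and bounces off the walls at 2 and 18.
  step 6: 5 → 8
  step 7: 8 → 11
  step 8: 11 → 14
  step 9: 14 → 17
The second coordinate changes by +3 each step: at step 9 it is 26.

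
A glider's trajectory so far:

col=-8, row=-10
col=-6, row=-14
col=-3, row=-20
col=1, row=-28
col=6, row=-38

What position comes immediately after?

col=12, row=-50

Taking differences between consecutive positions: (+2,-4), (+3,-6), (+4,-8), (+5,-10). These grow by (+1,-2) each step.
step 5: col=6, row=-38 + (+6,-12) → col=12, row=-50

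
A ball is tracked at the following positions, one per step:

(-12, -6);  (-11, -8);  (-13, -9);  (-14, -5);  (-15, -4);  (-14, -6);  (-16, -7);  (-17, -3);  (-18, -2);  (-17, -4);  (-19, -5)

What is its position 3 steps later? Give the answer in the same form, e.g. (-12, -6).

(-20, -2)

Step-to-step displacements: (+1, -2), (-2, -1), (-1, +4), (-1, +1), (+1, -2), (-2, -1), (-1, +4), (-1, +1), (+1, -2), (-2, -1) — a repeating cycle of length 4.
step 11: apply (-1, +4) → (-20, -1)
step 12: apply (-1, +1) → (-21, 0)
step 13: apply (+1, -2) → (-20, -2)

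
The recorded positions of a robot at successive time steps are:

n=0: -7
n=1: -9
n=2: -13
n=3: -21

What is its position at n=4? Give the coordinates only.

The jumps are -2, -4, -8 — a geometric progression with ratio 2.
step 4: -21 − 16 → -37

-37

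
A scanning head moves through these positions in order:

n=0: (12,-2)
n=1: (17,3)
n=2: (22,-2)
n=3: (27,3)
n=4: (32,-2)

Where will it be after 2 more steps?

(42,-2)

The first coordinate changes by +5 each step, so at step 6 it is 12 + 6·(5) = 42.
The second coordinate repeats the cycle [-2, 3] with period 2; step 6 mod 2 = 0, giving -2.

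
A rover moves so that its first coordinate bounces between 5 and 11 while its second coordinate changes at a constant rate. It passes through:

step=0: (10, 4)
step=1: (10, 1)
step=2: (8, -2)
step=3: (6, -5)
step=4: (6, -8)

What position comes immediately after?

(8, -11)

The first coordinate travels 2 per step and bounces off the walls at 5 and 11.
  step 5: 6 → 8
The second coordinate changes by -3 each step: at step 5 it is -11.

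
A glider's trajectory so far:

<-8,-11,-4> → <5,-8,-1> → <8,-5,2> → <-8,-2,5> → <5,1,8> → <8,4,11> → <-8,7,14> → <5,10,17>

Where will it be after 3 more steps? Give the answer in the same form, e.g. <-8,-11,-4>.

<5,19,26>

First: cycles through -8, 5, 8 every 3 steps. Step 10 lands at position 1 of the cycle → 5.
Second: linear, +3 per step → 19 at step 10.
Third: linear, +3 per step → 26 at step 10.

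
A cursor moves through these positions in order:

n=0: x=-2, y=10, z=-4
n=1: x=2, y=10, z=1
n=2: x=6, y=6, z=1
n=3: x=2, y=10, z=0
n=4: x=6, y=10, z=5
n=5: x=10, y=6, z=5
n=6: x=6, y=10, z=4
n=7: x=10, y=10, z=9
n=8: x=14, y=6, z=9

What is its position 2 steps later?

The moves between consecutive positions are (+4,+0,+5), (+4,-4,+0), (-4,+4,-1), (+4,+0,+5), (+4,-4,+0), (-4,+4,-1), (+4,+0,+5), (+4,-4,+0); they repeat the 3-cycle [(+4,+0,+5), (+4,-4,+0), (-4,+4,-1)].
step 9: apply (-4,+4,-1) → x=10, y=10, z=8
step 10: apply (+4,+0,+5) → x=14, y=10, z=13

x=14, y=10, z=13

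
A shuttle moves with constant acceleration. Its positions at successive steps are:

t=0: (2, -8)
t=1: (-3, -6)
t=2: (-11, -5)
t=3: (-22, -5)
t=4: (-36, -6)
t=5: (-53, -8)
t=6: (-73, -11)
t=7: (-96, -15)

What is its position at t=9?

(-151, -26)

Successive displacements: (-5, +2), (-8, +1), (-11, +0), (-14, -1), (-17, -2), (-20, -3), (-23, -4) — each changes by (-3, -1).
step 8: (-96, -15) + (-26, -5) → (-122, -20)
step 9: (-122, -20) + (-29, -6) → (-151, -26)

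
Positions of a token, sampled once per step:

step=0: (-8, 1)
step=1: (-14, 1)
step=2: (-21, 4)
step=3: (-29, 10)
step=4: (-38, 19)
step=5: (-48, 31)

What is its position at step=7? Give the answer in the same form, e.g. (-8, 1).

First differences are (-6, +0), (-7, +3), (-8, +6), (-9, +9), (-10, +12); their common second difference is (-1, +3) (constant acceleration).
step 6: (-48, 31) + (-11, +15) → (-59, 46)
step 7: (-59, 46) + (-12, +18) → (-71, 64)

(-71, 64)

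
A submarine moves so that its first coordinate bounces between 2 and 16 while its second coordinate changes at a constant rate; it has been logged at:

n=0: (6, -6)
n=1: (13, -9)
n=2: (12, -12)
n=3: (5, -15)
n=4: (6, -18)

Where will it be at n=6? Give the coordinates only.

(12, -24)

The first coordinate reflects between 2 and 16, moving 7 per step.
  step 5: 6 → 13
  step 6: 13 → 12
The second coordinate changes by -3 each step: at step 6 it is -24.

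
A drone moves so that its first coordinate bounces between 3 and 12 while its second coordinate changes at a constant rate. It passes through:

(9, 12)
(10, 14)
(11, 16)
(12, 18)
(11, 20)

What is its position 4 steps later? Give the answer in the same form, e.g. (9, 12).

(7, 28)

The first coordinate reflects between 3 and 12, moving 1 per step.
  step 5: 11 → 10
  step 6: 10 → 9
  step 7: 9 → 8
  step 8: 8 → 7
The second coordinate changes by +2 each step: at step 8 it is 28.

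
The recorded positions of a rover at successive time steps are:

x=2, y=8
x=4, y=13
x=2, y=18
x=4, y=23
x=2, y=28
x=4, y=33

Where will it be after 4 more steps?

x=4, y=53

The x coordinate repeats the cycle [2, 4] with period 2; step 9 mod 2 = 1, giving 4.
The y coordinate changes by +5 each step, so at step 9 it is 8 + 9·(5) = 53.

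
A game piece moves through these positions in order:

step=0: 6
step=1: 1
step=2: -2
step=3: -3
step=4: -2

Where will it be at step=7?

13

Successive displacements: -5, -3, -1, +1 — each changes by +2.
step 5: -2 + 3 → 1
step 6: 1 + 5 → 6
step 7: 6 + 7 → 13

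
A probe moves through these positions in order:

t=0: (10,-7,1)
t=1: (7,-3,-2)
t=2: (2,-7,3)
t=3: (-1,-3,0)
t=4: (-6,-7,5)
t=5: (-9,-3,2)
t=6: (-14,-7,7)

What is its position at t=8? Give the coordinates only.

(-22,-7,9)

Step-to-step displacements: (-3,+4,-3), (-5,-4,+5), (-3,+4,-3), (-5,-4,+5), (-3,+4,-3), (-5,-4,+5) — a repeating cycle of length 2.
step 7: apply (-3,+4,-3) → (-17,-3,4)
step 8: apply (-5,-4,+5) → (-22,-7,9)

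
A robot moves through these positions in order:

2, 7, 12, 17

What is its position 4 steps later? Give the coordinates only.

Each step adds +5 to the position.
step 4: 17 + 5 → 22
step 5: 22 + 5 → 27
step 6: 27 + 5 → 32
step 7: 32 + 5 → 37

37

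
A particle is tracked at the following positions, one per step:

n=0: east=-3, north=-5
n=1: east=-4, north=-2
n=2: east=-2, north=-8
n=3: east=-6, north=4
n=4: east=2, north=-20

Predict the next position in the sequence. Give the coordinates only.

east=-14, north=28

The jumps are (-1,+3), (+2,-6), (-4,+12), (+8,-24) — a geometric progression with ratio -2.
step 5: east=2, north=-20 + (-16,+48) → east=-14, north=28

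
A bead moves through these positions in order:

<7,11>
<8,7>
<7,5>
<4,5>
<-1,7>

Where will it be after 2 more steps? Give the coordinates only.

<-17,17>

Taking differences between consecutive positions: <+1,-4>, <-1,-2>, <-3,+0>, <-5,+2>. These grow by <-2,+2> each step.
step 5: <-1,7> + <-7,+4> → <-8,11>
step 6: <-8,11> + <-9,+6> → <-17,17>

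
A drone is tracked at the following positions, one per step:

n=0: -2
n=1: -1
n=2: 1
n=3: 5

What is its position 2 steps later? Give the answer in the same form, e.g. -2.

29

Consecutive displacements +1, +2, +4 scale by a factor of 2 each step.
step 4: 5 + 8 → 13
step 5: 13 + 16 → 29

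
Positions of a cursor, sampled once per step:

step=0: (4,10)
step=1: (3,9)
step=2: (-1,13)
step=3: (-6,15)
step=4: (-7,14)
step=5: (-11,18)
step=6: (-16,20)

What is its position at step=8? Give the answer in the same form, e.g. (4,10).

(-21,23)

Differencing gives (-1,-1), (-4,+4), (-5,+2), (-1,-1), (-4,+4), (-5,+2). This is the pattern (-1,-1), (-4,+4), (-5,+2) repeated.
step 7: apply (-1,-1) → (-17,19)
step 8: apply (-4,+4) → (-21,23)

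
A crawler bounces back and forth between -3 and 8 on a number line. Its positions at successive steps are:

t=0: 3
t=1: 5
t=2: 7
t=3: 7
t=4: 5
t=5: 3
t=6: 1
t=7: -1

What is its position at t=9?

The value travels 2 per step and bounces off the walls at -3 and 8.
  step 8: -1 → -3
  step 9: -3 → -1

-1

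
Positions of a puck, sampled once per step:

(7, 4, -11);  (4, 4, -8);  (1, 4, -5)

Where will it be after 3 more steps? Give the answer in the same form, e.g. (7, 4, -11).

(-8, 4, 4)

The position changes by (-3, +0, +3) every step.
step 3: (1, 4, -5) + (-3, +0, +3) → (-2, 4, -2)
step 4: (-2, 4, -2) + (-3, +0, +3) → (-5, 4, 1)
step 5: (-5, 4, 1) + (-3, +0, +3) → (-8, 4, 4)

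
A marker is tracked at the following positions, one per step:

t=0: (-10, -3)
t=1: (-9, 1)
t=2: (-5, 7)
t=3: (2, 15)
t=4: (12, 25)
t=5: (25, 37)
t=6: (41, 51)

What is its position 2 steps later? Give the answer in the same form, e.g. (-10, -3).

(82, 85)

Successive displacements: (+1, +4), (+4, +6), (+7, +8), (+10, +10), (+13, +12), (+16, +14) — each changes by (+3, +2).
step 7: (41, 51) + (+19, +16) → (60, 67)
step 8: (60, 67) + (+22, +18) → (82, 85)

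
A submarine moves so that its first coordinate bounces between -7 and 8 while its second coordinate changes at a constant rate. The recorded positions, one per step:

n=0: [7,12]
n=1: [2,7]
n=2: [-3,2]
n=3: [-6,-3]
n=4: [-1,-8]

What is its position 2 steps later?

The first coordinate reflects between -7 and 8, moving 5 per step.
  step 5: -1 → 4
  step 6: 4 → 7
The second coordinate changes by -5 each step: at step 6 it is -18.

[7,-18]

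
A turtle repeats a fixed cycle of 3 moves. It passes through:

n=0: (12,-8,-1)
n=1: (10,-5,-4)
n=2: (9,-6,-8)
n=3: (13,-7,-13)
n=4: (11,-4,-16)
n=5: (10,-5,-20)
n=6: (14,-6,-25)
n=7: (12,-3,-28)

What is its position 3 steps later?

(13,-2,-40)

The moves between consecutive positions are (-2,+3,-3), (-1,-1,-4), (+4,-1,-5), (-2,+3,-3), (-1,-1,-4), (+4,-1,-5), (-2,+3,-3); they repeat the 3-cycle [(-2,+3,-3), (-1,-1,-4), (+4,-1,-5)].
step 8: apply (-1,-1,-4) → (11,-4,-32)
step 9: apply (+4,-1,-5) → (15,-5,-37)
step 10: apply (-2,+3,-3) → (13,-2,-40)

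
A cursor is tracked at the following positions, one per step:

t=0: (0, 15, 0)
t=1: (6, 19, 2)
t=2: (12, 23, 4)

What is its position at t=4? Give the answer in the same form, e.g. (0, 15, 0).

(24, 31, 8)

Constant displacement of (+6, +4, +2) per step.
step 3: (12, 23, 4) + (+6, +4, +2) → (18, 27, 6)
step 4: (18, 27, 6) + (+6, +4, +2) → (24, 31, 8)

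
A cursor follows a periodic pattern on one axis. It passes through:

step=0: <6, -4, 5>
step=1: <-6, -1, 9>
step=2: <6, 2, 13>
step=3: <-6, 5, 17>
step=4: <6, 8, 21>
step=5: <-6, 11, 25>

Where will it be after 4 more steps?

First: cycles through 6, -6 every 2 steps. Step 9 lands at position 1 of the cycle → -6.
Second: linear, +3 per step → 23 at step 9.
Third: linear, +4 per step → 41 at step 9.

<-6, 23, 41>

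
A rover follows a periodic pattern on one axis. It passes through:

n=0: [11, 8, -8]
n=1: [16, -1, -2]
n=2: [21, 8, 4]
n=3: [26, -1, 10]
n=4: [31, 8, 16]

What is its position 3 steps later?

[46, -1, 34]

First: linear, +5 per step → 46 at step 7.
Second: cycles through 8, -1 every 2 steps. Step 7 lands at position 1 of the cycle → -1.
Third: linear, +6 per step → 34 at step 7.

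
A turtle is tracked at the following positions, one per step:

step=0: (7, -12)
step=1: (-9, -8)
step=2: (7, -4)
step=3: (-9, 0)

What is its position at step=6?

The first coordinate repeats the cycle [7, -9] with period 2; step 6 mod 2 = 0, giving 7.
The second coordinate changes by +4 each step, so at step 6 it is -12 + 6·(4) = 12.

(7, 12)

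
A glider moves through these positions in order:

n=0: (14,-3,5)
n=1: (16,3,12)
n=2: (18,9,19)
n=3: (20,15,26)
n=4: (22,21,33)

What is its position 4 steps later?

The position changes by (+2,+6,+7) every step.
step 5: (22,21,33) + (+2,+6,+7) → (24,27,40)
step 6: (24,27,40) + (+2,+6,+7) → (26,33,47)
step 7: (26,33,47) + (+2,+6,+7) → (28,39,54)
step 8: (28,39,54) + (+2,+6,+7) → (30,45,61)

(30,45,61)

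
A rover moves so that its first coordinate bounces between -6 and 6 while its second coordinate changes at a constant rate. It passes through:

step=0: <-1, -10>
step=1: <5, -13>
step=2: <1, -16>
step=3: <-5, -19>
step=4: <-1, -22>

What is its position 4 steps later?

<-1, -34>

The first coordinate reflects between -6 and 6, moving 6 per step.
  step 5: -1 → 5
  step 6: 5 → 1
  step 7: 1 → -5
  step 8: -5 → -1
The second coordinate changes by -3 each step: at step 8 it is -34.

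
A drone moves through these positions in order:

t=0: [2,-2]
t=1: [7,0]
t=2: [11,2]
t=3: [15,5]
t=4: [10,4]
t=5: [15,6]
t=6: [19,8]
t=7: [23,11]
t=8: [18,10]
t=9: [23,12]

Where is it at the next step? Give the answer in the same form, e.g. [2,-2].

[27,14]

Differencing gives [+5,+2], [+4,+2], [+4,+3], [-5,-1], [+5,+2], [+4,+2], [+4,+3], [-5,-1], [+5,+2]. This is the pattern [+5,+2], [+4,+2], [+4,+3], [-5,-1] repeated.
step 10: apply [+4,+2] → [27,14]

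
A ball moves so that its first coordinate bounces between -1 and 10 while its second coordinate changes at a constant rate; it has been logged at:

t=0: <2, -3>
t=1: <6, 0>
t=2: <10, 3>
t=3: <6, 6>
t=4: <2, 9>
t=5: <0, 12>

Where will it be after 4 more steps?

<4, 24>

The first coordinate reflects between -1 and 10, moving 4 per step.
  step 6: 0 → 4
  step 7: 4 → 8
  step 8: 8 → 8
  step 9: 8 → 4
The second coordinate changes by +3 each step: at step 9 it is 24.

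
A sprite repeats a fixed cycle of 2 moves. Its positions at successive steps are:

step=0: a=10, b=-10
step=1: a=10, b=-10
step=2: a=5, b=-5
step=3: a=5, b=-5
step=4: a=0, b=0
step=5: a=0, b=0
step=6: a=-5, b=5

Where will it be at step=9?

a=-10, b=10

Differencing gives (+0, +0), (-5, +5), (+0, +0), (-5, +5), (+0, +0), (-5, +5). This is the pattern (+0, +0), (-5, +5) repeated.
step 7: apply (+0, +0) → a=-5, b=5
step 8: apply (-5, +5) → a=-10, b=10
step 9: apply (+0, +0) → a=-10, b=10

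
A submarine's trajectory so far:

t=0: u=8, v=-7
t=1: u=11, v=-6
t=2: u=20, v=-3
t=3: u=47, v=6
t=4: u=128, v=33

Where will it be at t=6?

The jumps are (+3,+1), (+9,+3), (+27,+9), (+81,+27) — a geometric progression with ratio 3.
step 5: u=128, v=33 + (+243,+81) → u=371, v=114
step 6: u=371, v=114 + (+729,+243) → u=1100, v=357

u=1100, v=357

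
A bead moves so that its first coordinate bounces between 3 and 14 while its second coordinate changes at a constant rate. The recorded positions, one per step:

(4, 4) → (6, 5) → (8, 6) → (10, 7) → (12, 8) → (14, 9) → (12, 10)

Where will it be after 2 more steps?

The first coordinate reflects between 3 and 14, moving 2 per step.
  step 7: 12 → 10
  step 8: 10 → 8
The second coordinate changes by +1 each step: at step 8 it is 12.

(8, 12)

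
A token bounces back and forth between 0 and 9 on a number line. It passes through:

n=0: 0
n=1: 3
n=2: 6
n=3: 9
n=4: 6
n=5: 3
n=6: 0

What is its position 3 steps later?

The value reflects between 0 and 9, moving 3 per step.
  step 7: 0 → 3
  step 8: 3 → 6
  step 9: 6 → 9

9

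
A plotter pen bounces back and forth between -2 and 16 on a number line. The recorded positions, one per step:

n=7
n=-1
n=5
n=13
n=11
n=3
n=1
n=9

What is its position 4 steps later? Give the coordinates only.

n=5

The value reflects between -2 and 16, moving 8 per step.
  step 8: 9 → 15
  step 9: 15 → 7
  step 10: 7 → -1
  step 11: -1 → 5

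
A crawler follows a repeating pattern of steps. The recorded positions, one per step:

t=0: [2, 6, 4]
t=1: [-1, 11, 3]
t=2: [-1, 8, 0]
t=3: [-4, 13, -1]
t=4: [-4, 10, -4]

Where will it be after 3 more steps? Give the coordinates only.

[-10, 17, -9]

The moves between consecutive positions are [-3, +5, -1], [+0, -3, -3], [-3, +5, -1], [+0, -3, -3]; they repeat the 2-cycle [[-3, +5, -1], [+0, -3, -3]].
step 5: apply [-3, +5, -1] → [-7, 15, -5]
step 6: apply [+0, -3, -3] → [-7, 12, -8]
step 7: apply [-3, +5, -1] → [-10, 17, -9]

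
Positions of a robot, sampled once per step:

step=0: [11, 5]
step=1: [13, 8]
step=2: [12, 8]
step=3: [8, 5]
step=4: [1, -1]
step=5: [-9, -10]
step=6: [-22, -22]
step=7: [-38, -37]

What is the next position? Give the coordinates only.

Taking differences between consecutive positions: [+2, +3], [-1, +0], [-4, -3], [-7, -6], [-10, -9], [-13, -12], [-16, -15]. These grow by [-3, -3] each step.
step 8: [-38, -37] + [-19, -18] → [-57, -55]

[-57, -55]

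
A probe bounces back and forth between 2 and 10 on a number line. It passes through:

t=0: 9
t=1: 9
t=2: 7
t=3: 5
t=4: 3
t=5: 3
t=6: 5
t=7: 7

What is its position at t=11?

5

The value reflects between 2 and 10, moving 2 per step.
  step 8: 7 → 9
  step 9: 9 → 9
  step 10: 9 → 7
  step 11: 7 → 5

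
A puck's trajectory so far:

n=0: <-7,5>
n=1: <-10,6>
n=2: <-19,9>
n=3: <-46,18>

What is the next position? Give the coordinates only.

<-127,45>

Consecutive displacements <-3,+1>, <-9,+3>, <-27,+9> scale by a factor of 3 each step.
step 4: <-46,18> + <-81,+27> → <-127,45>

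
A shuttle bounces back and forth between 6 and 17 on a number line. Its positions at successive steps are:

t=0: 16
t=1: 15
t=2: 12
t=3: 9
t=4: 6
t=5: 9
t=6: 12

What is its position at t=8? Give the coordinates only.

16

The value reflects between 6 and 17, moving 3 per step.
  step 7: 12 → 15
  step 8: 15 → 16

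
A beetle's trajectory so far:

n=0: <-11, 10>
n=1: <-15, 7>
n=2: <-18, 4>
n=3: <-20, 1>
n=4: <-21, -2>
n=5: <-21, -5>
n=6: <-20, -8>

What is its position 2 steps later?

First differences are <-4, -3>, <-3, -3>, <-2, -3>, <-1, -3>, <+0, -3>, <+1, -3>; their common second difference is <+1, +0> (constant acceleration).
step 7: <-20, -8> + <+2, -3> → <-18, -11>
step 8: <-18, -11> + <+3, -3> → <-15, -14>

<-15, -14>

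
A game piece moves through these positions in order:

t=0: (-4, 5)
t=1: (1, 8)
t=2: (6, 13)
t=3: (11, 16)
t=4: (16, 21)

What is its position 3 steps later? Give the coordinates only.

Step-to-step displacements: (+5, +3), (+5, +5), (+5, +3), (+5, +5) — a repeating cycle of length 2.
step 5: apply (+5, +3) → (21, 24)
step 6: apply (+5, +5) → (26, 29)
step 7: apply (+5, +3) → (31, 32)

(31, 32)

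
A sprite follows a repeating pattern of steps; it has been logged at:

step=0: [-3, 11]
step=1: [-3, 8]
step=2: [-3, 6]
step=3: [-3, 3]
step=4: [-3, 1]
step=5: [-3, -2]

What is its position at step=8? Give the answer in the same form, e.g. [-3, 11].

Step-to-step displacements: [+0, -3], [+0, -2], [+0, -3], [+0, -2], [+0, -3] — a repeating cycle of length 2.
step 6: apply [+0, -2] → [-3, -4]
step 7: apply [+0, -3] → [-3, -7]
step 8: apply [+0, -2] → [-3, -9]

[-3, -9]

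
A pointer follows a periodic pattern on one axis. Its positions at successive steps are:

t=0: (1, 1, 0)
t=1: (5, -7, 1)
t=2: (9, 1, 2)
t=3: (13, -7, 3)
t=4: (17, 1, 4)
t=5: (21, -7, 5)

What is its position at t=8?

The first coordinate changes by +4 each step, so at step 8 it is 1 + 8·(4) = 33.
The second coordinate repeats the cycle [1, -7] with period 2; step 8 mod 2 = 0, giving 1.
The third coordinate changes by +1 each step, so at step 8 it is 0 + 8·(1) = 8.

(33, 1, 8)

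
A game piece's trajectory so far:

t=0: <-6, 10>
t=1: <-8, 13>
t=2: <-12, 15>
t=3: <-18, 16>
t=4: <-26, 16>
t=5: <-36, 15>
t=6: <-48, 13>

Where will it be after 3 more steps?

<-96, 1>

Taking differences between consecutive positions: <-2, +3>, <-4, +2>, <-6, +1>, <-8, +0>, <-10, -1>, <-12, -2>. These grow by <-2, -1> each step.
step 7: <-48, 13> + <-14, -3> → <-62, 10>
step 8: <-62, 10> + <-16, -4> → <-78, 6>
step 9: <-78, 6> + <-18, -5> → <-96, 1>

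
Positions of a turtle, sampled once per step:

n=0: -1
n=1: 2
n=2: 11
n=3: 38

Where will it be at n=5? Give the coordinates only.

362

Consecutive displacements +3, +9, +27 scale by a factor of 3 each step.
step 4: 38 + 81 → 119
step 5: 119 + 243 → 362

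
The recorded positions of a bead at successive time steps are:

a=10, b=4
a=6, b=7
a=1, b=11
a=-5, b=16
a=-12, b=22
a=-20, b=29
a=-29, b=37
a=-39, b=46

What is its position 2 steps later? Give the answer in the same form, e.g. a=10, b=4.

Successive displacements: (-4, +3), (-5, +4), (-6, +5), (-7, +6), (-8, +7), (-9, +8), (-10, +9) — each changes by (-1, +1).
step 8: a=-39, b=46 + (-11, +10) → a=-50, b=56
step 9: a=-50, b=56 + (-12, +11) → a=-62, b=67

a=-62, b=67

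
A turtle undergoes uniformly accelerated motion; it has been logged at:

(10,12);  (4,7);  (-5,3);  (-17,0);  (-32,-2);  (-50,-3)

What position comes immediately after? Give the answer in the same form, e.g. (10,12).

(-71,-3)

Successive displacements: (-6,-5), (-9,-4), (-12,-3), (-15,-2), (-18,-1) — each changes by (-3,+1).
step 6: (-50,-3) + (-21,+0) → (-71,-3)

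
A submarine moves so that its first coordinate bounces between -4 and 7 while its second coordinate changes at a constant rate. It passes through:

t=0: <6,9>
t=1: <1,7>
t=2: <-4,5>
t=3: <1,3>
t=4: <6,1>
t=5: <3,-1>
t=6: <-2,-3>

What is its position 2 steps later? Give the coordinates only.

<4,-7>

The first coordinate travels 5 per step and bounces off the walls at -4 and 7.
  step 7: -2 → -1
  step 8: -1 → 4
The second coordinate changes by -2 each step: at step 8 it is -7.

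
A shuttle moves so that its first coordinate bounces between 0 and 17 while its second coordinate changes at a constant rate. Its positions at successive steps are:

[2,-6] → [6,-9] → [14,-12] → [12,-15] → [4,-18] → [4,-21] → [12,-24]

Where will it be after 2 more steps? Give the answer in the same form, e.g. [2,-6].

The first coordinate reflects between 0 and 17, moving 8 per step.
  step 7: 12 → 14
  step 8: 14 → 6
The second coordinate changes by -3 each step: at step 8 it is -30.

[6,-30]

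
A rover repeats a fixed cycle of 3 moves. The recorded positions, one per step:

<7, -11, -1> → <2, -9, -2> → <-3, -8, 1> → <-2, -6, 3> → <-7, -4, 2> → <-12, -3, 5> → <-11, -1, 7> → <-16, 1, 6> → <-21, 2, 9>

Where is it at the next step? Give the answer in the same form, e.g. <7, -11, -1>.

The moves between consecutive positions are <-5, +2, -1>, <-5, +1, +3>, <+1, +2, +2>, <-5, +2, -1>, <-5, +1, +3>, <+1, +2, +2>, <-5, +2, -1>, <-5, +1, +3>; they repeat the 3-cycle [<-5, +2, -1>, <-5, +1, +3>, <+1, +2, +2>].
step 9: apply <+1, +2, +2> → <-20, 4, 11>

<-20, 4, 11>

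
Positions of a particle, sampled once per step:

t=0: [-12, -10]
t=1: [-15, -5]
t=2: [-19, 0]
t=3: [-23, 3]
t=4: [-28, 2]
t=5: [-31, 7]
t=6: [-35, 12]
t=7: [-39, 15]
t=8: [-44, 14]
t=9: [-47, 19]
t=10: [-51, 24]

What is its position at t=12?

The moves between consecutive positions are [-3, +5], [-4, +5], [-4, +3], [-5, -1], [-3, +5], [-4, +5], [-4, +3], [-5, -1], [-3, +5], [-4, +5]; they repeat the 4-cycle [[-3, +5], [-4, +5], [-4, +3], [-5, -1]].
step 11: apply [-4, +3] → [-55, 27]
step 12: apply [-5, -1] → [-60, 26]

[-60, 26]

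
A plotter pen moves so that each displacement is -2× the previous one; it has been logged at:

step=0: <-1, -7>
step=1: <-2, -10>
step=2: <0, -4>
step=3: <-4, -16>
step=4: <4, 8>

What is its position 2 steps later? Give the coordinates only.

Step-to-step displacements: <-1, -3>, <+2, +6>, <-4, -12>, <+8, +24>; each is -2× the previous.
step 5: <4, 8> + <-16, -48> → <-12, -40>
step 6: <-12, -40> + <+32, +96> → <20, 56>

<20, 56>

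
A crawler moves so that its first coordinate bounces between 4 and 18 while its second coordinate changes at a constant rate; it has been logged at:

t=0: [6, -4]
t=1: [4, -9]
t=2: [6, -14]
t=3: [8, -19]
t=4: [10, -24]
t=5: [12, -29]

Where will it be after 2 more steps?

[16, -39]

The first coordinate travels 2 per step and bounces off the walls at 4 and 18.
  step 6: 12 → 14
  step 7: 14 → 16
The second coordinate changes by -5 each step: at step 7 it is -39.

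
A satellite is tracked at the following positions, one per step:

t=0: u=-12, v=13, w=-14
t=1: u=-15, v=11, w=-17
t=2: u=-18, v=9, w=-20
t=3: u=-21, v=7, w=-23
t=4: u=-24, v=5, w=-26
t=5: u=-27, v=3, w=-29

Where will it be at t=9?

The position changes by (-3,-2,-3) every step.
step 6: u=-27, v=3, w=-29 + (-3,-2,-3) → u=-30, v=1, w=-32
step 7: u=-30, v=1, w=-32 + (-3,-2,-3) → u=-33, v=-1, w=-35
step 8: u=-33, v=-1, w=-35 + (-3,-2,-3) → u=-36, v=-3, w=-38
step 9: u=-36, v=-3, w=-38 + (-3,-2,-3) → u=-39, v=-5, w=-41

u=-39, v=-5, w=-41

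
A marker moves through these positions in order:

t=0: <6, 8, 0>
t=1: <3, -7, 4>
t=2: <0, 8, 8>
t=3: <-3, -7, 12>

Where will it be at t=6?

The first coordinate changes by -3 each step, so at step 6 it is 6 + 6·(-3) = -12.
The second coordinate repeats the cycle [8, -7] with period 2; step 6 mod 2 = 0, giving 8.
The third coordinate changes by +4 each step, so at step 6 it is 0 + 6·(4) = 24.

<-12, 8, 24>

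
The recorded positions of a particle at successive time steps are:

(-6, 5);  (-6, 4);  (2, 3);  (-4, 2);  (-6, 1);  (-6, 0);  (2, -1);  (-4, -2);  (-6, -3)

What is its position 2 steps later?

(2, -5)

First: cycles through -6, -6, 2, -4 every 4 steps. Step 10 lands at position 2 of the cycle → 2.
Second: linear, -1 per step → -5 at step 10.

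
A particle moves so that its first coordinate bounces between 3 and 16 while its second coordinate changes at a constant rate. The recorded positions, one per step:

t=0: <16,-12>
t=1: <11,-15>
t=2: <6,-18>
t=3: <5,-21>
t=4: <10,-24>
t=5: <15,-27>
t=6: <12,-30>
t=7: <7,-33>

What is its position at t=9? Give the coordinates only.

<9,-39>

The first coordinate reflects between 3 and 16, moving 5 per step.
  step 8: 7 → 4
  step 9: 4 → 9
The second coordinate changes by -3 each step: at step 9 it is -39.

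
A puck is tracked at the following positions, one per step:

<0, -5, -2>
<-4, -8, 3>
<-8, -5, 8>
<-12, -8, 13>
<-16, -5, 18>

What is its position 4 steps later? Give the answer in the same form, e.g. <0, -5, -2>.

<-32, -5, 38>

First: linear, -4 per step → -32 at step 8.
Second: cycles through -5, -8 every 2 steps. Step 8 lands at position 0 of the cycle → -5.
Third: linear, +5 per step → 38 at step 8.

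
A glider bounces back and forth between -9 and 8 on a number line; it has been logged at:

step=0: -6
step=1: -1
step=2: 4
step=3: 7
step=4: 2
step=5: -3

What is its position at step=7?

-5

The value travels 5 per step and bounces off the walls at -9 and 8.
  step 6: -3 → -8
  step 7: -8 → -5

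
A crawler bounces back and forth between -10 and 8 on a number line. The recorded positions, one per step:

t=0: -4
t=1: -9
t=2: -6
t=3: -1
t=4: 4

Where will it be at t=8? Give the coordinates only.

The value reflects between -10 and 8, moving 5 per step.
  step 5: 4 → 7
  step 6: 7 → 2
  step 7: 2 → -3
  step 8: -3 → -8

-8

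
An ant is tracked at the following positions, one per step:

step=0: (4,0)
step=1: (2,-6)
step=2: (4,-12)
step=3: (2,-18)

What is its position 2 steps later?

The first coordinate repeats the cycle [4, 2] with period 2; step 5 mod 2 = 1, giving 2.
The second coordinate changes by -6 each step, so at step 5 it is 0 + 5·(-6) = -30.

(2,-30)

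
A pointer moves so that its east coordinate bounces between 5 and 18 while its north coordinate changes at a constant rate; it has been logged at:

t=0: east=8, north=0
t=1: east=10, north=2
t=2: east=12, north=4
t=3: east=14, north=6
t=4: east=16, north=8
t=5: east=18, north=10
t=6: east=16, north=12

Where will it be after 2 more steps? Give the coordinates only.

The east coordinate reflects between 5 and 18, moving 2 per step.
  step 7: 16 → 14
  step 8: 14 → 12
The north coordinate changes by +2 each step: at step 8 it is 16.

east=12, north=16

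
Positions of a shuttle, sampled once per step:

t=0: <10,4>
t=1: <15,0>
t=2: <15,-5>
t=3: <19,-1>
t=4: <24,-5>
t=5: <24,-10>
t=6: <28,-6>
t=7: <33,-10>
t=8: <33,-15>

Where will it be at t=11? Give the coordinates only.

The moves between consecutive positions are <+5,-4>, <+0,-5>, <+4,+4>, <+5,-4>, <+0,-5>, <+4,+4>, <+5,-4>, <+0,-5>; they repeat the 3-cycle [<+5,-4>, <+0,-5>, <+4,+4>].
step 9: apply <+4,+4> → <37,-11>
step 10: apply <+5,-4> → <42,-15>
step 11: apply <+0,-5> → <42,-20>

<42,-20>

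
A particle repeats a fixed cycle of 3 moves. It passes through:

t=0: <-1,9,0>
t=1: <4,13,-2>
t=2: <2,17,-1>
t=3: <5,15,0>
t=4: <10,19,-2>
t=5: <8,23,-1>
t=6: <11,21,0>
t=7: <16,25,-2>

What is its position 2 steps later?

<17,27,0>

Step-to-step displacements: <+5,+4,-2>, <-2,+4,+1>, <+3,-2,+1>, <+5,+4,-2>, <-2,+4,+1>, <+3,-2,+1>, <+5,+4,-2> — a repeating cycle of length 3.
step 8: apply <-2,+4,+1> → <14,29,-1>
step 9: apply <+3,-2,+1> → <17,27,0>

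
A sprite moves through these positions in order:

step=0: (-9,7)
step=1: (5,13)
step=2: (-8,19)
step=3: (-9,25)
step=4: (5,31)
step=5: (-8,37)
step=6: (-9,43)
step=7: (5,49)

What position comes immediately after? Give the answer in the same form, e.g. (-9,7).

(-8,55)

The first coordinate repeats the cycle [-9, 5, -8] with period 3; step 8 mod 3 = 2, giving -8.
The second coordinate changes by +6 each step, so at step 8 it is 7 + 8·(6) = 55.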